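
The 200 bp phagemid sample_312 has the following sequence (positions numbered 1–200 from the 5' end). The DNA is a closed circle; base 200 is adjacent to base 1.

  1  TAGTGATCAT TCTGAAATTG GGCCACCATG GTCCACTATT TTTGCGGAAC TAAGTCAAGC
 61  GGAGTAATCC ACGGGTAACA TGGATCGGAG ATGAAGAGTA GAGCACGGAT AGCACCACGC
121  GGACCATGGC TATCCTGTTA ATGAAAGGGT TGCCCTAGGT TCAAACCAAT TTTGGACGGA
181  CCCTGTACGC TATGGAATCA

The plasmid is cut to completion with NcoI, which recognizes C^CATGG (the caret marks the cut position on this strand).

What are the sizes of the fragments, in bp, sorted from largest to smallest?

NcoI sites (CCATGG) start at positions 26, 124.
NcoI cuts after the first base of each site, so after positions 26, 124.
Circular molecule, 2 cuts → 2 fragments:
  27–124 → 98 bp
  125–200 then 1–26 → 76 + 26 = 102 bp
Sorted largest to smallest: 102, 98 bp.

102, 98 bp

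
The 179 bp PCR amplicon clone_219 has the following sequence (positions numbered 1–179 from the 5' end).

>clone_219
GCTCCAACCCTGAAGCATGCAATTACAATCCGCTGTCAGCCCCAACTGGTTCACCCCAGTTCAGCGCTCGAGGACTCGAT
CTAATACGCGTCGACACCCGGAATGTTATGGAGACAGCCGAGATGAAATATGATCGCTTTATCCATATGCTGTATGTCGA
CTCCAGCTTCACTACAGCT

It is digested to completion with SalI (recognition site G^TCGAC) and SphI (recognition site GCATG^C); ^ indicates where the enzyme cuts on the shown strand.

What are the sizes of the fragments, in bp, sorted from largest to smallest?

SalI sites (GTCGAC) start at positions 90, 156.
SalI cuts after the first base of each site, so after positions 90, 156.
The SphI site (GCATGC) starts at position 15.
SphI cuts after base 5 of each site (before the last base), so after position 19.
Combined cut positions: 19, 90, 156.
Linear molecule, 3 cuts → 4 fragments:
  1–19 → 19 bp
  20–90 → 71 bp
  91–156 → 66 bp
  157–179 → 23 bp
Sorted largest to smallest: 71, 66, 23, 19 bp.

71, 66, 23, 19 bp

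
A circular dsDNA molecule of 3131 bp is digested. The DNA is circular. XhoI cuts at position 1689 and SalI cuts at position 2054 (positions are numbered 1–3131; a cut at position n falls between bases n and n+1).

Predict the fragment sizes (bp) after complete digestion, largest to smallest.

2766, 365 bp

Combined cut positions (sorted): 1689, 2054.
Circular molecule, 2 cuts → 2 fragments:
  2054 − 1689 = 365 bp
  wrap: 3131 − 2054 + 1689 = 2766 bp
Sorted largest to smallest: 2766, 365 bp.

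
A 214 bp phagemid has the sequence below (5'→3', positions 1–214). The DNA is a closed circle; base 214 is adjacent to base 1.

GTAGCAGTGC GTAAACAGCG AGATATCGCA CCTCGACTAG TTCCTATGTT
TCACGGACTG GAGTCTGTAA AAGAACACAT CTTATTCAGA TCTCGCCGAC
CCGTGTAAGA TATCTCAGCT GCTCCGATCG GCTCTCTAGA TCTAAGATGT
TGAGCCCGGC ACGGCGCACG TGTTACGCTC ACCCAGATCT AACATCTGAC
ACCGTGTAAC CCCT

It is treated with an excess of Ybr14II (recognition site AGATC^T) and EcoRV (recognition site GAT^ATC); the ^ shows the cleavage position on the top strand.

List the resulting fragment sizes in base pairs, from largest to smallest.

68, 49, 47, 31, 19 bp

Ybr14II sites (AGATCT) start at positions 88, 138, 185.
Ybr14II cuts after base 5 of each site (before the last base), so after positions 92, 142, 189.
EcoRV sites (GATATC) start at positions 22, 109.
EcoRV cuts after base 3 of each site, so after positions 24, 111.
Combined cut positions: 24, 92, 111, 142, 189.
Circular molecule, 5 cuts → 5 fragments:
  25–92 → 68 bp
  93–111 → 19 bp
  112–142 → 31 bp
  143–189 → 47 bp
  190–214 then 1–24 → 25 + 24 = 49 bp
Sorted largest to smallest: 68, 49, 47, 31, 19 bp.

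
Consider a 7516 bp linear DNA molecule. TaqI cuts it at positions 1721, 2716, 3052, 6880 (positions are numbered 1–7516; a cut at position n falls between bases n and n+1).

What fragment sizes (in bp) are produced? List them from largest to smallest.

3828, 1721, 995, 636, 336 bp

Linear molecule, 4 cuts → 5 fragments:
  1721 − 0 = 1721 bp
  2716 − 1721 = 995 bp
  3052 − 2716 = 336 bp
  6880 − 3052 = 3828 bp
  7516 − 6880 = 636 bp
Sorted largest to smallest: 3828, 1721, 995, 636, 336 bp.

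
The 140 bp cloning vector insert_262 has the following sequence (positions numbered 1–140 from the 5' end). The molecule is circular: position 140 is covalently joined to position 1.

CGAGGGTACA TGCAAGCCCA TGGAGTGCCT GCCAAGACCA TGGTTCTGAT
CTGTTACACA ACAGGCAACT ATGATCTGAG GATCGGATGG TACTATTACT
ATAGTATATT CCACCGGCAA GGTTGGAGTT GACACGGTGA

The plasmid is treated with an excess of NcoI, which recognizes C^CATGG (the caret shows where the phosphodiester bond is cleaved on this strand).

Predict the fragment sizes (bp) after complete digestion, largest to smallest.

NcoI sites (CCATGG) start at positions 18, 38.
NcoI cuts after the first base of each site, so after positions 18, 38.
Circular molecule, 2 cuts → 2 fragments:
  19–38 → 20 bp
  39–140 then 1–18 → 102 + 18 = 120 bp
Sorted largest to smallest: 120, 20 bp.

120, 20 bp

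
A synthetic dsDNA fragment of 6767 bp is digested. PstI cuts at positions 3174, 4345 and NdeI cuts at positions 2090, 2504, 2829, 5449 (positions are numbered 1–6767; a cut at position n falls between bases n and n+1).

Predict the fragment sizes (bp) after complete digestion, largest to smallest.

2090, 1318, 1171, 1104, 414, 345, 325 bp

Combined cut positions (sorted): 2090, 2504, 2829, 3174, 4345, 5449.
Linear molecule, 6 cuts → 7 fragments:
  2090 − 0 = 2090 bp
  2504 − 2090 = 414 bp
  2829 − 2504 = 325 bp
  3174 − 2829 = 345 bp
  4345 − 3174 = 1171 bp
  5449 − 4345 = 1104 bp
  6767 − 5449 = 1318 bp
Sorted largest to smallest: 2090, 1318, 1171, 1104, 414, 345, 325 bp.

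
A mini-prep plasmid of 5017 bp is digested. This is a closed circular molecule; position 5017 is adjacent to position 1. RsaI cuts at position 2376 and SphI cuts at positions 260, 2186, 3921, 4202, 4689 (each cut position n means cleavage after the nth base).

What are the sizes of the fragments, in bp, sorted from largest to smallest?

Combined cut positions (sorted): 260, 2186, 2376, 3921, 4202, 4689.
Circular molecule, 6 cuts → 6 fragments:
  2186 − 260 = 1926 bp
  2376 − 2186 = 190 bp
  3921 − 2376 = 1545 bp
  4202 − 3921 = 281 bp
  4689 − 4202 = 487 bp
  wrap: 5017 − 4689 + 260 = 588 bp
Sorted largest to smallest: 1926, 1545, 588, 487, 281, 190 bp.

1926, 1545, 588, 487, 281, 190 bp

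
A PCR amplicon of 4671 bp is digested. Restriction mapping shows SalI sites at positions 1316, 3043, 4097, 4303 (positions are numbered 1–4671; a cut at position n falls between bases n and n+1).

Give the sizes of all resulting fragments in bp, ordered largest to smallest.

Linear molecule, 4 cuts → 5 fragments:
  1316 − 0 = 1316 bp
  3043 − 1316 = 1727 bp
  4097 − 3043 = 1054 bp
  4303 − 4097 = 206 bp
  4671 − 4303 = 368 bp
Sorted largest to smallest: 1727, 1316, 1054, 368, 206 bp.

1727, 1316, 1054, 368, 206 bp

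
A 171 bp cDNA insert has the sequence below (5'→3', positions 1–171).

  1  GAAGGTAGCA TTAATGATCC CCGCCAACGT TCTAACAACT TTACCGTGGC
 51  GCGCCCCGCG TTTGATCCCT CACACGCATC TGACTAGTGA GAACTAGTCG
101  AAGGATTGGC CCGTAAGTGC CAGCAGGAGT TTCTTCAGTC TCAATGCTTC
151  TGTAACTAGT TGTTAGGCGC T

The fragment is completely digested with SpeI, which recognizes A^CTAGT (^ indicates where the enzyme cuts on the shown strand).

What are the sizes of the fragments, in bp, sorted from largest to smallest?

SpeI sites (ACTAGT) start at positions 83, 93, 155.
SpeI cuts after the first base of each site, so after positions 83, 93, 155.
Linear molecule, 3 cuts → 4 fragments:
  1–83 → 83 bp
  84–93 → 10 bp
  94–155 → 62 bp
  156–171 → 16 bp
Sorted largest to smallest: 83, 62, 16, 10 bp.

83, 62, 16, 10 bp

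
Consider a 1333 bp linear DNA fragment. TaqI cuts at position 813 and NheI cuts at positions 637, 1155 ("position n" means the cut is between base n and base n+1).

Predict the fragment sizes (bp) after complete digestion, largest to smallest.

637, 342, 178, 176 bp

Combined cut positions (sorted): 637, 813, 1155.
Linear molecule, 3 cuts → 4 fragments:
  637 − 0 = 637 bp
  813 − 637 = 176 bp
  1155 − 813 = 342 bp
  1333 − 1155 = 178 bp
Sorted largest to smallest: 637, 342, 178, 176 bp.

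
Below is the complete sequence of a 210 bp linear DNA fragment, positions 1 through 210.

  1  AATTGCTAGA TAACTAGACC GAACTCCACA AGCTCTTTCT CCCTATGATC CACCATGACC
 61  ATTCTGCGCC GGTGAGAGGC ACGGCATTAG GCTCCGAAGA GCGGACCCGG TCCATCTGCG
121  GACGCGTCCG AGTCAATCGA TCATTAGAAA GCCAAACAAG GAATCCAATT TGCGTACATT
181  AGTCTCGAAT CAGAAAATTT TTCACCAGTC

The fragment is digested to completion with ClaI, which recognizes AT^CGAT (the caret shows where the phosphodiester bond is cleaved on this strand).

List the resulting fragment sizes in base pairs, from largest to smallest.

137, 73 bp

The ClaI site (ATCGAT) starts at position 136.
ClaI cuts after base 2 of each site, so after position 137.
Linear molecule, 1 cut → 2 fragments:
  1–137 → 137 bp
  138–210 → 73 bp
Sorted largest to smallest: 137, 73 bp.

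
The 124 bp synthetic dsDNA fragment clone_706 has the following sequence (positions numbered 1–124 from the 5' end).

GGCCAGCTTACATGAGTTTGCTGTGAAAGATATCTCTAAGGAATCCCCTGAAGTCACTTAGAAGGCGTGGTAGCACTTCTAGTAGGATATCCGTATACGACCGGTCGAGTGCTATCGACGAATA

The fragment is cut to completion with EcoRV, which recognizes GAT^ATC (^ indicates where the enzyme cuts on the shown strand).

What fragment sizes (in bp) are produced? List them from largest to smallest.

EcoRV sites (GATATC) start at positions 29, 86.
EcoRV cuts after base 3 of each site, so after positions 31, 88.
Linear molecule, 2 cuts → 3 fragments:
  1–31 → 31 bp
  32–88 → 57 bp
  89–124 → 36 bp
Sorted largest to smallest: 57, 36, 31 bp.

57, 36, 31 bp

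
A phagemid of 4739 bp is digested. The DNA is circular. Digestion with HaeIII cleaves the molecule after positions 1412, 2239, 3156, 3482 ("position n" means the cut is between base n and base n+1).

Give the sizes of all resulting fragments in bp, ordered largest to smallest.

Circular molecule, 4 cuts → 4 fragments:
  2239 − 1412 = 827 bp
  3156 − 2239 = 917 bp
  3482 − 3156 = 326 bp
  wrap: 4739 − 3482 + 1412 = 2669 bp
Sorted largest to smallest: 2669, 917, 827, 326 bp.

2669, 917, 827, 326 bp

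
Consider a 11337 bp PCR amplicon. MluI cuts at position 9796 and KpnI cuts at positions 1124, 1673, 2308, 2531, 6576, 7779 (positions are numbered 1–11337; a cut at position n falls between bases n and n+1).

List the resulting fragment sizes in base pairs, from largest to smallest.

4045, 2017, 1541, 1203, 1124, 635, 549, 223 bp

Combined cut positions (sorted): 1124, 1673, 2308, 2531, 6576, 7779, 9796.
Linear molecule, 7 cuts → 8 fragments:
  1124 − 0 = 1124 bp
  1673 − 1124 = 549 bp
  2308 − 1673 = 635 bp
  2531 − 2308 = 223 bp
  6576 − 2531 = 4045 bp
  7779 − 6576 = 1203 bp
  9796 − 7779 = 2017 bp
  11337 − 9796 = 1541 bp
Sorted largest to smallest: 4045, 2017, 1541, 1203, 1124, 635, 549, 223 bp.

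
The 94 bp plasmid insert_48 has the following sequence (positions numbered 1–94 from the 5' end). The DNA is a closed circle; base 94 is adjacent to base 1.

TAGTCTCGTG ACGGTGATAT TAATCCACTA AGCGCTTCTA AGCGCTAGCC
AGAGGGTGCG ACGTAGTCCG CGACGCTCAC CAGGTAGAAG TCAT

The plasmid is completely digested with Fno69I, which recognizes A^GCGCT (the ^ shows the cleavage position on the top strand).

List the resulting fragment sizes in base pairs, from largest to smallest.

Fno69I sites (AGCGCT) start at positions 31, 41.
Fno69I cuts after the first base of each site, so after positions 31, 41.
Circular molecule, 2 cuts → 2 fragments:
  32–41 → 10 bp
  42–94 then 1–31 → 53 + 31 = 84 bp
Sorted largest to smallest: 84, 10 bp.

84, 10 bp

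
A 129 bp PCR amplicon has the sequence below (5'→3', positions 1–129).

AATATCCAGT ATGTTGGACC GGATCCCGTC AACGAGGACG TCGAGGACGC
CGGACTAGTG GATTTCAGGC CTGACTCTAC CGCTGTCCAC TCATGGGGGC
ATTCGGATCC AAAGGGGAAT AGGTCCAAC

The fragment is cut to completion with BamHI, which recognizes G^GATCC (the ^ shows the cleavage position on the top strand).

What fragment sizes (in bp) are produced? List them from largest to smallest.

84, 24, 21 bp

BamHI sites (GGATCC) start at positions 21, 105.
BamHI cuts after the first base of each site, so after positions 21, 105.
Linear molecule, 2 cuts → 3 fragments:
  1–21 → 21 bp
  22–105 → 84 bp
  106–129 → 24 bp
Sorted largest to smallest: 84, 24, 21 bp.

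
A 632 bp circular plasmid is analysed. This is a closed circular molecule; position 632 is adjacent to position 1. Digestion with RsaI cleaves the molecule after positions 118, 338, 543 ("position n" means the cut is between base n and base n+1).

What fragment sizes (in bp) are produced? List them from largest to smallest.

Circular molecule, 3 cuts → 3 fragments:
  338 − 118 = 220 bp
  543 − 338 = 205 bp
  wrap: 632 − 543 + 118 = 207 bp
Sorted largest to smallest: 220, 207, 205 bp.

220, 207, 205 bp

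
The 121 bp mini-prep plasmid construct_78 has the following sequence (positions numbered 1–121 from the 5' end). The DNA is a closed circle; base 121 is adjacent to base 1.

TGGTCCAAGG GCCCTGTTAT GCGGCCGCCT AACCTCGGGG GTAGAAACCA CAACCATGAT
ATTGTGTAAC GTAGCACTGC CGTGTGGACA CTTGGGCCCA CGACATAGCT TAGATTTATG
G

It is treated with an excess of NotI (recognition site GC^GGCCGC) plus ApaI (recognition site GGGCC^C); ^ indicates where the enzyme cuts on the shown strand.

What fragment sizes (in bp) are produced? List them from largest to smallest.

76, 36, 9 bp

The NotI site (GCGGCCGC) starts at position 21.
NotI cuts after base 2 of each site, so after position 22.
ApaI sites (GGGCCC) start at positions 9, 94.
ApaI cuts after base 5 of each site (before the last base), so after positions 13, 98.
Combined cut positions: 13, 22, 98.
Circular molecule, 3 cuts → 3 fragments:
  14–22 → 9 bp
  23–98 → 76 bp
  99–121 then 1–13 → 23 + 13 = 36 bp
Sorted largest to smallest: 76, 36, 9 bp.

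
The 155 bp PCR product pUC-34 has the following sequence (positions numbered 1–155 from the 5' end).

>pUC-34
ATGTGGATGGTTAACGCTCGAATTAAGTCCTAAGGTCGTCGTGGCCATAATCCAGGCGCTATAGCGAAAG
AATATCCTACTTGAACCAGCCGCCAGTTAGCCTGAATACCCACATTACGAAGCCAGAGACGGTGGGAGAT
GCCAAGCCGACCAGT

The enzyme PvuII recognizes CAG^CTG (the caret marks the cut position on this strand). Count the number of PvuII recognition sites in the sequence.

0

No occurrence of CAGCTG is present in the sequence.
PvuII does not cut: 0 sites.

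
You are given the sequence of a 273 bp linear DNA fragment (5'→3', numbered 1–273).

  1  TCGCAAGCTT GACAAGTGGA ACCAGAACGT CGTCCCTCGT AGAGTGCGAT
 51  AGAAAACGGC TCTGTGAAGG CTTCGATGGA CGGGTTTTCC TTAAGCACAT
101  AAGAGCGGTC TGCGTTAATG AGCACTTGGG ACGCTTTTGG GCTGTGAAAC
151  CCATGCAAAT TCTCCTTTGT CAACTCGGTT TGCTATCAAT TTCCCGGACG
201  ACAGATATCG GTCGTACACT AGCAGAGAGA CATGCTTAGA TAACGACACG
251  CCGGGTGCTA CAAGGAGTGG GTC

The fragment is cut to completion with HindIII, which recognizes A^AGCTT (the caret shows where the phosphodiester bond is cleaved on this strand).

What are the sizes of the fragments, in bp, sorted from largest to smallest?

The HindIII site (AAGCTT) starts at position 5.
HindIII cuts after the first base of each site, so after position 5.
Linear molecule, 1 cut → 2 fragments:
  1–5 → 5 bp
  6–273 → 268 bp
Sorted largest to smallest: 268, 5 bp.

268, 5 bp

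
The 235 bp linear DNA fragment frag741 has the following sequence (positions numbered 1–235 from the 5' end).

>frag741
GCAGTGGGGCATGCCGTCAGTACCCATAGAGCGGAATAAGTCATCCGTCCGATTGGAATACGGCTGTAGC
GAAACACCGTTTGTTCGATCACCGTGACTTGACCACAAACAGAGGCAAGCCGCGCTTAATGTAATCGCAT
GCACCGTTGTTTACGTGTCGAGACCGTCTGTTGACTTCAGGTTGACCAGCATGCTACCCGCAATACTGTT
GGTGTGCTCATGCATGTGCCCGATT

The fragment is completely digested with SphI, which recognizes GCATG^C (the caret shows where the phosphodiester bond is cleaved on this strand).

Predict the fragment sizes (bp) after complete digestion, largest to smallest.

128, 52, 42, 13 bp

SphI sites (GCATGC) start at positions 9, 137, 189.
SphI cuts after base 5 of each site (before the last base), so after positions 13, 141, 193.
Linear molecule, 3 cuts → 4 fragments:
  1–13 → 13 bp
  14–141 → 128 bp
  142–193 → 52 bp
  194–235 → 42 bp
Sorted largest to smallest: 128, 52, 42, 13 bp.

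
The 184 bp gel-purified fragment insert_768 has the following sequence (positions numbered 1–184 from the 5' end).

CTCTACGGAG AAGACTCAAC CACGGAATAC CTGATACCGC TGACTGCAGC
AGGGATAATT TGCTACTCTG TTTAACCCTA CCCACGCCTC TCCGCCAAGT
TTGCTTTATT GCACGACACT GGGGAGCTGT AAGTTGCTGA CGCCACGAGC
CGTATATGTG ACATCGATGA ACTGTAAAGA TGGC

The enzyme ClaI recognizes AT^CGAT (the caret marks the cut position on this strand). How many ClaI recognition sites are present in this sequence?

1

ATCGAT occurs starting at position 163.
ClaI cuts at 1 site.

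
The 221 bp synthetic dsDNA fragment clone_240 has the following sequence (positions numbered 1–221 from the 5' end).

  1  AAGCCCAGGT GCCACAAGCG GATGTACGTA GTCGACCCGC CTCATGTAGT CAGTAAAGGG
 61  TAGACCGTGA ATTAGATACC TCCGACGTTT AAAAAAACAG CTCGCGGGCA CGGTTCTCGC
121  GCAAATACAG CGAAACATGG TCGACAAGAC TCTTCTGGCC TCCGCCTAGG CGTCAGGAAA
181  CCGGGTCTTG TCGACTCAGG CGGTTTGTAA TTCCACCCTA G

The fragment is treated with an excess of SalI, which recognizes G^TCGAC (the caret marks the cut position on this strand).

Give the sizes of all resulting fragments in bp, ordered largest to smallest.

SalI sites (GTCGAC) start at positions 31, 140, 190.
SalI cuts after the first base of each site, so after positions 31, 140, 190.
Linear molecule, 3 cuts → 4 fragments:
  1–31 → 31 bp
  32–140 → 109 bp
  141–190 → 50 bp
  191–221 → 31 bp
Sorted largest to smallest: 109, 50, 31, 31 bp.

109, 50, 31, 31 bp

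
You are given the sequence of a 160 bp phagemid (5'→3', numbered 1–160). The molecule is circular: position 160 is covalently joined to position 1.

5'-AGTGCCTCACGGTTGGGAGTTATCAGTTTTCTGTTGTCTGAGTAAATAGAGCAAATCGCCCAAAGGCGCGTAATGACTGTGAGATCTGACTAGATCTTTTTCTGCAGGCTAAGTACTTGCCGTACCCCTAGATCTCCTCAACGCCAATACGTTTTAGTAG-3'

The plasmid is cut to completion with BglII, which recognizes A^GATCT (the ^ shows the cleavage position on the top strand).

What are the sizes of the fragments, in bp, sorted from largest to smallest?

BglII sites (AGATCT) start at positions 82, 92, 130.
BglII cuts after the first base of each site, so after positions 82, 92, 130.
Circular molecule, 3 cuts → 3 fragments:
  83–92 → 10 bp
  93–130 → 38 bp
  131–160 then 1–82 → 30 + 82 = 112 bp
Sorted largest to smallest: 112, 38, 10 bp.

112, 38, 10 bp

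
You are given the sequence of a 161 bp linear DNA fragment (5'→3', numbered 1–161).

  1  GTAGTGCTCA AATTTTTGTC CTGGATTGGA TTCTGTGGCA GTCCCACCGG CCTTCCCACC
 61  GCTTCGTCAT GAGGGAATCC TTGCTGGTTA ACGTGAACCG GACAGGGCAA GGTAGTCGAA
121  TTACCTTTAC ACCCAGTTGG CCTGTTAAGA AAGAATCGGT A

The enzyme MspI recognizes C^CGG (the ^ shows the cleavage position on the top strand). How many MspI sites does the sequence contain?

2

CCGG occurs starting at positions 47, 98.
MspI cuts at 2 sites.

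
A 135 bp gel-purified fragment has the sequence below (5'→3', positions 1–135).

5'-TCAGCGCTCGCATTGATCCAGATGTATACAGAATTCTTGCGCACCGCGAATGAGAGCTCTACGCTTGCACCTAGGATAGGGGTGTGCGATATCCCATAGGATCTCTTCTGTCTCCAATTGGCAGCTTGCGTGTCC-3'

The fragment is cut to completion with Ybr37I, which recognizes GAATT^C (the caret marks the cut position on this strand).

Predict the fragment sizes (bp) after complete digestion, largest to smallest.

100, 35 bp

The Ybr37I site (GAATTC) starts at position 31.
Ybr37I cuts after base 5 of each site (before the last base), so after position 35.
Linear molecule, 1 cut → 2 fragments:
  1–35 → 35 bp
  36–135 → 100 bp
Sorted largest to smallest: 100, 35 bp.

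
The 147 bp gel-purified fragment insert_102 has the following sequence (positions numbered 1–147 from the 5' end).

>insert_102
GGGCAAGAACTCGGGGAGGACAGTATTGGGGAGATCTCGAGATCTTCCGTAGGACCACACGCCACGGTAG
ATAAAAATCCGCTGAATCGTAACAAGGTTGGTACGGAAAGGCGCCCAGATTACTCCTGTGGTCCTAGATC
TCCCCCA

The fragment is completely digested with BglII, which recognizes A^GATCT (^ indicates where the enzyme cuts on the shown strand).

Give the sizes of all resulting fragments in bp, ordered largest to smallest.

96, 32, 11, 8 bp

BglII sites (AGATCT) start at positions 32, 40, 136.
BglII cuts after the first base of each site, so after positions 32, 40, 136.
Linear molecule, 3 cuts → 4 fragments:
  1–32 → 32 bp
  33–40 → 8 bp
  41–136 → 96 bp
  137–147 → 11 bp
Sorted largest to smallest: 96, 32, 11, 8 bp.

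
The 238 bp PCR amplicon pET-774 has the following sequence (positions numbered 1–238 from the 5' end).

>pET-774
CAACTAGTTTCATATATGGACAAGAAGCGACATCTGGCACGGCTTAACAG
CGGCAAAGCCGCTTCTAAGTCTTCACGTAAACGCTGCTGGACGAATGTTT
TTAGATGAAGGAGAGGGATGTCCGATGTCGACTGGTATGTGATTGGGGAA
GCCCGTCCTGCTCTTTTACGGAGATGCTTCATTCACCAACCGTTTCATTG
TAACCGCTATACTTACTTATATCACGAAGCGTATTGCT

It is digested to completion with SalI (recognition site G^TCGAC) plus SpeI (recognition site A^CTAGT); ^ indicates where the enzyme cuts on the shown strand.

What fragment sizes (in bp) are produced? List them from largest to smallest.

The SalI site (GTCGAC) starts at position 127.
SalI cuts after the first base of each site, so after position 127.
The SpeI site (ACTAGT) starts at position 3.
SpeI cuts after the first base of each site, so after position 3.
Combined cut positions: 3, 127.
Linear molecule, 2 cuts → 3 fragments:
  1–3 → 3 bp
  4–127 → 124 bp
  128–238 → 111 bp
Sorted largest to smallest: 124, 111, 3 bp.

124, 111, 3 bp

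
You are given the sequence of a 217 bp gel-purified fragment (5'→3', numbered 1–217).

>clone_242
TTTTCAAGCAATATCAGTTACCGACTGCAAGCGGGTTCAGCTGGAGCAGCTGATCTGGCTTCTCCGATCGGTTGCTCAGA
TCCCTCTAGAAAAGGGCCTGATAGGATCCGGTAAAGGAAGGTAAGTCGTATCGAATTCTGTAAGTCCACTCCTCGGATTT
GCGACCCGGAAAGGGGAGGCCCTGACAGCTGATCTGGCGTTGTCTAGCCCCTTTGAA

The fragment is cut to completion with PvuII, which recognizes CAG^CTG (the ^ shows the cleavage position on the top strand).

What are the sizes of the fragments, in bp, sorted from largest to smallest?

139, 40, 29, 9 bp

PvuII sites (CAGCTG) start at positions 38, 47, 186.
PvuII cuts after base 3 of each site, so after positions 40, 49, 188.
Linear molecule, 3 cuts → 4 fragments:
  1–40 → 40 bp
  41–49 → 9 bp
  50–188 → 139 bp
  189–217 → 29 bp
Sorted largest to smallest: 139, 40, 29, 9 bp.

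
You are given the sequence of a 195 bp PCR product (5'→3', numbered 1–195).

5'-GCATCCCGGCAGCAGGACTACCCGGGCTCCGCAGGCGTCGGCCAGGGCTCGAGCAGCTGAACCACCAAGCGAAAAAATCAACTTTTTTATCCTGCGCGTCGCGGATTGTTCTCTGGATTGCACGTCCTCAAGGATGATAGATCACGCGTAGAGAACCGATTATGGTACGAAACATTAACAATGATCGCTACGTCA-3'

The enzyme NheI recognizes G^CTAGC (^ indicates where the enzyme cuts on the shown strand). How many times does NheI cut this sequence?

No occurrence of GCTAGC is present in the sequence.
NheI does not cut: 0 sites.

0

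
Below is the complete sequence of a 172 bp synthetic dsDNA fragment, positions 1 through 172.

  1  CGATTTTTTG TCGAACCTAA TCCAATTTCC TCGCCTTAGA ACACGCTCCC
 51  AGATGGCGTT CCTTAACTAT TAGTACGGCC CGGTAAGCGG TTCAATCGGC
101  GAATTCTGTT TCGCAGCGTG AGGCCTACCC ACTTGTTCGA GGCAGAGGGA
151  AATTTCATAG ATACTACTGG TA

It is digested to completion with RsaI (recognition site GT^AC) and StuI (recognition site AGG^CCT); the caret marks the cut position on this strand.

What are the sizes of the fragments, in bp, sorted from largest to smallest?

The RsaI site (GTAC) starts at position 73.
RsaI cuts after base 2 of each site, so after position 74.
The StuI site (AGGCCT) starts at position 121.
StuI cuts after base 3 of each site, so after position 123.
Combined cut positions: 74, 123.
Linear molecule, 2 cuts → 3 fragments:
  1–74 → 74 bp
  75–123 → 49 bp
  124–172 → 49 bp
Sorted largest to smallest: 74, 49, 49 bp.

74, 49, 49 bp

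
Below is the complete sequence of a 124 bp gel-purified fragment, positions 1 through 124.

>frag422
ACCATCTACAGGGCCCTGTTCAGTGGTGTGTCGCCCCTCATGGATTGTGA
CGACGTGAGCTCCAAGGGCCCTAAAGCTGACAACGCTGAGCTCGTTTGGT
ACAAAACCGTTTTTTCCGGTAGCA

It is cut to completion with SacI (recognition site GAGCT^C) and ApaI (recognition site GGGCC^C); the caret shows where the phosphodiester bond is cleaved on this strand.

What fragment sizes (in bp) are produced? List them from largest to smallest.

46, 32, 22, 15, 9 bp

SacI sites (GAGCTC) start at positions 57, 88.
SacI cuts after base 5 of each site (before the last base), so after positions 61, 92.
ApaI sites (GGGCCC) start at positions 11, 66.
ApaI cuts after base 5 of each site (before the last base), so after positions 15, 70.
Combined cut positions: 15, 61, 70, 92.
Linear molecule, 4 cuts → 5 fragments:
  1–15 → 15 bp
  16–61 → 46 bp
  62–70 → 9 bp
  71–92 → 22 bp
  93–124 → 32 bp
Sorted largest to smallest: 46, 32, 22, 15, 9 bp.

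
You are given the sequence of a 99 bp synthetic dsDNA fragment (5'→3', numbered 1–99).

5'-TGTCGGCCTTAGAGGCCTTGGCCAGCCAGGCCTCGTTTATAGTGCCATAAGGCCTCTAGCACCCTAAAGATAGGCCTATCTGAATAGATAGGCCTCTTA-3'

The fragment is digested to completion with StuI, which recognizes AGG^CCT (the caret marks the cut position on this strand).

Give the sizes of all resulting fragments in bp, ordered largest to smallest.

22, 22, 18, 15, 15, 7 bp

StuI sites (AGGCCT) start at positions 13, 28, 50, 72, 90.
StuI cuts after base 3 of each site, so after positions 15, 30, 52, 74, 92.
Linear molecule, 5 cuts → 6 fragments:
  1–15 → 15 bp
  16–30 → 15 bp
  31–52 → 22 bp
  53–74 → 22 bp
  75–92 → 18 bp
  93–99 → 7 bp
Sorted largest to smallest: 22, 22, 18, 15, 15, 7 bp.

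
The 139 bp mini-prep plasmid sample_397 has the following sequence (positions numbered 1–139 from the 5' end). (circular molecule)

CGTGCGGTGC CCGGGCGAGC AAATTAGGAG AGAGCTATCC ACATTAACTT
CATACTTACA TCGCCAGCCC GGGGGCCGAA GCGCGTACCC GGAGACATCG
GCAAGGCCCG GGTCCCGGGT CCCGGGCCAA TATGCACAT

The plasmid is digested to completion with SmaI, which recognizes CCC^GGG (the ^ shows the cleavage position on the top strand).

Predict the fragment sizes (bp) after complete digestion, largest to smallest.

SmaI sites (CCCGGG) start at positions 10, 68, 107, 114, 121.
SmaI cuts after base 3 of each site, so after positions 12, 70, 109, 116, 123.
Circular molecule, 5 cuts → 5 fragments:
  13–70 → 58 bp
  71–109 → 39 bp
  110–116 → 7 bp
  117–123 → 7 bp
  124–139 then 1–12 → 16 + 12 = 28 bp
Sorted largest to smallest: 58, 39, 28, 7, 7 bp.

58, 39, 28, 7, 7 bp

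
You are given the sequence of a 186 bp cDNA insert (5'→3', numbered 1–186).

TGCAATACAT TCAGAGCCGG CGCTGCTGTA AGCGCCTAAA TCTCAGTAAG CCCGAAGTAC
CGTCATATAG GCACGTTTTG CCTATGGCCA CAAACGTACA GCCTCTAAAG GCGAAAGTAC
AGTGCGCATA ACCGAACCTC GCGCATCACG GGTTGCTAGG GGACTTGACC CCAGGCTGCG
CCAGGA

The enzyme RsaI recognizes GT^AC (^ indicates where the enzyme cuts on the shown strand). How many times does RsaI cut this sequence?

3

GTAC occurs starting at positions 57, 96, 117.
RsaI cuts at 3 sites.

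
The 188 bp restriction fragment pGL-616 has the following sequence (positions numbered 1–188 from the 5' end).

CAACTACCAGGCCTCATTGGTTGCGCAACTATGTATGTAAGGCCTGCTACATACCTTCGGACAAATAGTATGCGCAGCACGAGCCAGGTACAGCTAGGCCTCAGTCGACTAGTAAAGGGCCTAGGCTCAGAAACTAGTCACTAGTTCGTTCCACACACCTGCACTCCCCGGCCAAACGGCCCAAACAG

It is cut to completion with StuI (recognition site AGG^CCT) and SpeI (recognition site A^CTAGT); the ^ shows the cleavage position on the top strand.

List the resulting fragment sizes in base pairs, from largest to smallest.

StuI sites (AGGCCT) start at positions 9, 40, 96.
StuI cuts after base 3 of each site, so after positions 11, 42, 98.
SpeI sites (ACTAGT) start at positions 108, 133, 140.
SpeI cuts after the first base of each site, so after positions 108, 133, 140.
Combined cut positions: 11, 42, 98, 108, 133, 140.
Linear molecule, 6 cuts → 7 fragments:
  1–11 → 11 bp
  12–42 → 31 bp
  43–98 → 56 bp
  99–108 → 10 bp
  109–133 → 25 bp
  134–140 → 7 bp
  141–188 → 48 bp
Sorted largest to smallest: 56, 48, 31, 25, 11, 10, 7 bp.

56, 48, 31, 25, 11, 10, 7 bp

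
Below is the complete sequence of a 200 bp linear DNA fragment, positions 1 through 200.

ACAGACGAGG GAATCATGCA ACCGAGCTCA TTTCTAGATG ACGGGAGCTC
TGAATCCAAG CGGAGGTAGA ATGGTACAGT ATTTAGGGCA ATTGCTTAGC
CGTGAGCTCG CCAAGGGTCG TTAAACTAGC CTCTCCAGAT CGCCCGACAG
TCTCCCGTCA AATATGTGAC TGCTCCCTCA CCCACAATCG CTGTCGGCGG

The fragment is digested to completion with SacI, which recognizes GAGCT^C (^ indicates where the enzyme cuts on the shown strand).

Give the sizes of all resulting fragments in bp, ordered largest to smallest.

92, 59, 28, 21 bp

SacI sites (GAGCTC) start at positions 24, 45, 104.
SacI cuts after base 5 of each site (before the last base), so after positions 28, 49, 108.
Linear molecule, 3 cuts → 4 fragments:
  1–28 → 28 bp
  29–49 → 21 bp
  50–108 → 59 bp
  109–200 → 92 bp
Sorted largest to smallest: 92, 59, 28, 21 bp.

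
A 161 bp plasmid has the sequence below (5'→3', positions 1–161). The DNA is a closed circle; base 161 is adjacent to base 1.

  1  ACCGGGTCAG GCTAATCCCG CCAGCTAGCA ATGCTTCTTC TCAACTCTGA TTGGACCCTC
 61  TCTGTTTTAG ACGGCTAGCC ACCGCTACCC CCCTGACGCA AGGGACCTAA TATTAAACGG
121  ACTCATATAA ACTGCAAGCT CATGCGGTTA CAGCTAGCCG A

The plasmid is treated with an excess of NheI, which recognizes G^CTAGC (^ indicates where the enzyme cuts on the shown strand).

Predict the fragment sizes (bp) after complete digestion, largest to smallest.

79, 50, 32 bp

NheI sites (GCTAGC) start at positions 24, 74, 153.
NheI cuts after the first base of each site, so after positions 24, 74, 153.
Circular molecule, 3 cuts → 3 fragments:
  25–74 → 50 bp
  75–153 → 79 bp
  154–161 then 1–24 → 8 + 24 = 32 bp
Sorted largest to smallest: 79, 50, 32 bp.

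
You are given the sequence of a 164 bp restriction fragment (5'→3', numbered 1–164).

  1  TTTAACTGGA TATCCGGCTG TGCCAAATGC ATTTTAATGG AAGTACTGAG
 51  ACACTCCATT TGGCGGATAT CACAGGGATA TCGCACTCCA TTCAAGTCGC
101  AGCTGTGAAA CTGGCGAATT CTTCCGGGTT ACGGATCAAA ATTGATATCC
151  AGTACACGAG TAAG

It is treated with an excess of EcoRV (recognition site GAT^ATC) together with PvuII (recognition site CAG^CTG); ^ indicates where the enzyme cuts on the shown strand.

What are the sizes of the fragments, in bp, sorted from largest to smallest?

EcoRV sites (GATATC) start at positions 9, 66, 77, 144.
EcoRV cuts after base 3 of each site, so after positions 11, 68, 79, 146.
The PvuII site (CAGCTG) starts at position 100.
PvuII cuts after base 3 of each site, so after position 102.
Combined cut positions: 11, 68, 79, 102, 146.
Linear molecule, 5 cuts → 6 fragments:
  1–11 → 11 bp
  12–68 → 57 bp
  69–79 → 11 bp
  80–102 → 23 bp
  103–146 → 44 bp
  147–164 → 18 bp
Sorted largest to smallest: 57, 44, 23, 18, 11, 11 bp.

57, 44, 23, 18, 11, 11 bp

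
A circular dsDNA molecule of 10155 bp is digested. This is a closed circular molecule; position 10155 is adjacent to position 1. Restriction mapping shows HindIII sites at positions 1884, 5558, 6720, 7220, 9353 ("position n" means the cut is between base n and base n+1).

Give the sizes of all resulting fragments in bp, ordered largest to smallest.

3674, 2686, 2133, 1162, 500 bp

Circular molecule, 5 cuts → 5 fragments:
  5558 − 1884 = 3674 bp
  6720 − 5558 = 1162 bp
  7220 − 6720 = 500 bp
  9353 − 7220 = 2133 bp
  wrap: 10155 − 9353 + 1884 = 2686 bp
Sorted largest to smallest: 3674, 2686, 2133, 1162, 500 bp.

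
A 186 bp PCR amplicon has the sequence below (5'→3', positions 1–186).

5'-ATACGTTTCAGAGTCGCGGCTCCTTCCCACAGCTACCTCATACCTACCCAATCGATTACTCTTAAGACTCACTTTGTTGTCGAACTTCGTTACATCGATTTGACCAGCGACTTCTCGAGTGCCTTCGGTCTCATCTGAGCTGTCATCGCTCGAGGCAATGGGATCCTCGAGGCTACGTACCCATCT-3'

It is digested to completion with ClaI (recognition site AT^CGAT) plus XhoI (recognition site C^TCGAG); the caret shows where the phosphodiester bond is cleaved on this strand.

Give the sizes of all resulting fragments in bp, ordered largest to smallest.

ClaI sites (ATCGAT) start at positions 51, 94.
ClaI cuts after base 2 of each site, so after positions 52, 95.
XhoI sites (CTCGAG) start at positions 114, 149, 166.
XhoI cuts after the first base of each site, so after positions 114, 149, 166.
Combined cut positions: 52, 95, 114, 149, 166.
Linear molecule, 5 cuts → 6 fragments:
  1–52 → 52 bp
  53–95 → 43 bp
  96–114 → 19 bp
  115–149 → 35 bp
  150–166 → 17 bp
  167–186 → 20 bp
Sorted largest to smallest: 52, 43, 35, 20, 19, 17 bp.

52, 43, 35, 20, 19, 17 bp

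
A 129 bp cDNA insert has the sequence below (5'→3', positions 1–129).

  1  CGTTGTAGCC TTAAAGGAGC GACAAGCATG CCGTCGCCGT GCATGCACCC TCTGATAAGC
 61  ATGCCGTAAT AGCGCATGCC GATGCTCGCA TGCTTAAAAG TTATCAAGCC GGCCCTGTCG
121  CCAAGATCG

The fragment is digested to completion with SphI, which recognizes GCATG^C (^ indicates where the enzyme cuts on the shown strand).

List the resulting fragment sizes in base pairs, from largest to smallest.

37, 30, 18, 15, 15, 14 bp

SphI sites (GCATGC) start at positions 26, 41, 59, 74, 88.
SphI cuts after base 5 of each site (before the last base), so after positions 30, 45, 63, 78, 92.
Linear molecule, 5 cuts → 6 fragments:
  1–30 → 30 bp
  31–45 → 15 bp
  46–63 → 18 bp
  64–78 → 15 bp
  79–92 → 14 bp
  93–129 → 37 bp
Sorted largest to smallest: 37, 30, 18, 15, 15, 14 bp.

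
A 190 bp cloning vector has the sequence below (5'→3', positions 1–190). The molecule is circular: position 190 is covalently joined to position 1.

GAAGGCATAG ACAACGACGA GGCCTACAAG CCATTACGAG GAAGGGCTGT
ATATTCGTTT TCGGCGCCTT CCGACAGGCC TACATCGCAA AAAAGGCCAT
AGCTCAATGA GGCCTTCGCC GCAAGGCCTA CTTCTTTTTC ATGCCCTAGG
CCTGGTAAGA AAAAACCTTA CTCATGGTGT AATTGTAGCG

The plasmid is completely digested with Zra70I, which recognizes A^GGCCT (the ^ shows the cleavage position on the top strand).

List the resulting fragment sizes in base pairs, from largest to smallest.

62, 56, 34, 24, 14 bp

Zra70I sites (AGGCCT) start at positions 20, 76, 110, 124, 148.
Zra70I cuts after the first base of each site, so after positions 20, 76, 110, 124, 148.
Circular molecule, 5 cuts → 5 fragments:
  21–76 → 56 bp
  77–110 → 34 bp
  111–124 → 14 bp
  125–148 → 24 bp
  149–190 then 1–20 → 42 + 20 = 62 bp
Sorted largest to smallest: 62, 56, 34, 24, 14 bp.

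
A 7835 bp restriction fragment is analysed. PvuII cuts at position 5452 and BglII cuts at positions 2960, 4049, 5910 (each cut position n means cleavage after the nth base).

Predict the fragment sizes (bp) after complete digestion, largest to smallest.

2960, 1925, 1403, 1089, 458 bp

Combined cut positions (sorted): 2960, 4049, 5452, 5910.
Linear molecule, 4 cuts → 5 fragments:
  2960 − 0 = 2960 bp
  4049 − 2960 = 1089 bp
  5452 − 4049 = 1403 bp
  5910 − 5452 = 458 bp
  7835 − 5910 = 1925 bp
Sorted largest to smallest: 2960, 1925, 1403, 1089, 458 bp.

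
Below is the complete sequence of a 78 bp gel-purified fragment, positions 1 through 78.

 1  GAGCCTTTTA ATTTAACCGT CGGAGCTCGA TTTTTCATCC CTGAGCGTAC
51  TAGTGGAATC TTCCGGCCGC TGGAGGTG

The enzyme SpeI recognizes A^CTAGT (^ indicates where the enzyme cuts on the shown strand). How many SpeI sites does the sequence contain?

1

ACTAGT occurs starting at position 49.
SpeI cuts at 1 site.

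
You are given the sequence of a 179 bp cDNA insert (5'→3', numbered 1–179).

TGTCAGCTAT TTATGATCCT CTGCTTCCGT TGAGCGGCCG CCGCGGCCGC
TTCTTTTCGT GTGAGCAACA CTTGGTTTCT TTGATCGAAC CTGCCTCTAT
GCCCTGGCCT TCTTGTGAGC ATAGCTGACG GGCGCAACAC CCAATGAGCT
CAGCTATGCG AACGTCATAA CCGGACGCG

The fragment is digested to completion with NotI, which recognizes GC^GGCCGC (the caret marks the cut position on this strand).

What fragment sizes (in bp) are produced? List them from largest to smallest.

NotI sites (GCGGCCGC) start at positions 34, 43.
NotI cuts after base 2 of each site, so after positions 35, 44.
Linear molecule, 2 cuts → 3 fragments:
  1–35 → 35 bp
  36–44 → 9 bp
  45–179 → 135 bp
Sorted largest to smallest: 135, 35, 9 bp.

135, 35, 9 bp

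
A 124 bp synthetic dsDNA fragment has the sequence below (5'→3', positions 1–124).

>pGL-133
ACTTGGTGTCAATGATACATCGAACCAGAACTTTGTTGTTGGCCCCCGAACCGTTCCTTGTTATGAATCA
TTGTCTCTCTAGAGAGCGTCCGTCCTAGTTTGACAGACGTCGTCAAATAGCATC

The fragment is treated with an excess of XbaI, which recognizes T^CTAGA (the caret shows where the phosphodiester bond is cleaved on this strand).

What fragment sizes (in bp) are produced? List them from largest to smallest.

The XbaI site (TCTAGA) starts at position 78.
XbaI cuts after the first base of each site, so after position 78.
Linear molecule, 1 cut → 2 fragments:
  1–78 → 78 bp
  79–124 → 46 bp
Sorted largest to smallest: 78, 46 bp.

78, 46 bp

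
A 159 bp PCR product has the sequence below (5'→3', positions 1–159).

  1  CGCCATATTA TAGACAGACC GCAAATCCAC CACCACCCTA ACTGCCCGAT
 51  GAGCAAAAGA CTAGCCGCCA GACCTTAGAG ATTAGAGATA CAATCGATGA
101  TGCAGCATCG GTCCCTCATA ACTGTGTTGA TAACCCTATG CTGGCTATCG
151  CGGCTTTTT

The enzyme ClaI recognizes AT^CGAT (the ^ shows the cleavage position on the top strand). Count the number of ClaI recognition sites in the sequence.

ATCGAT occurs starting at position 93.
ClaI cuts at 1 site.

1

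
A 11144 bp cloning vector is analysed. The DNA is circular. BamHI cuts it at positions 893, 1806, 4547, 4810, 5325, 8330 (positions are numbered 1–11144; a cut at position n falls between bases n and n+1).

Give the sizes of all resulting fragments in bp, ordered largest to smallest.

Circular molecule, 6 cuts → 6 fragments:
  1806 − 893 = 913 bp
  4547 − 1806 = 2741 bp
  4810 − 4547 = 263 bp
  5325 − 4810 = 515 bp
  8330 − 5325 = 3005 bp
  wrap: 11144 − 8330 + 893 = 3707 bp
Sorted largest to smallest: 3707, 3005, 2741, 913, 515, 263 bp.

3707, 3005, 2741, 913, 515, 263 bp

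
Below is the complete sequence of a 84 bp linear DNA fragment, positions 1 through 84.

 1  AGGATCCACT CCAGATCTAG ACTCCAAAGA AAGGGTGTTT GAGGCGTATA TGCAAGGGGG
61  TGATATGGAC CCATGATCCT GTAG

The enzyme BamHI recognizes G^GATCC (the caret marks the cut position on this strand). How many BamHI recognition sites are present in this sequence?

1

GGATCC occurs starting at position 2.
BamHI cuts at 1 site.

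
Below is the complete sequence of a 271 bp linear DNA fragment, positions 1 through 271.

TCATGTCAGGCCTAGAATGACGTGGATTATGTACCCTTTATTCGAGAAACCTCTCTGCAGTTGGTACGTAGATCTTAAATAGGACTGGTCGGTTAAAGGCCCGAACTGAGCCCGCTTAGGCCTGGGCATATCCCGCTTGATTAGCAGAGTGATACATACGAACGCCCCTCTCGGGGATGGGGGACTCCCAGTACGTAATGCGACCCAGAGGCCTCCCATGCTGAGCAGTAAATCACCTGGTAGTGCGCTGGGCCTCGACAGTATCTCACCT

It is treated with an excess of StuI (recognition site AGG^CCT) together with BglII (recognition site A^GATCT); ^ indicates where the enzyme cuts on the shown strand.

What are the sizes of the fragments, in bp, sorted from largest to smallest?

91, 60, 60, 50, 10 bp

StuI sites (AGGCCT) start at positions 8, 118, 209.
StuI cuts after base 3 of each site, so after positions 10, 120, 211.
The BglII site (AGATCT) starts at position 70.
BglII cuts after the first base of each site, so after position 70.
Combined cut positions: 10, 70, 120, 211.
Linear molecule, 4 cuts → 5 fragments:
  1–10 → 10 bp
  11–70 → 60 bp
  71–120 → 50 bp
  121–211 → 91 bp
  212–271 → 60 bp
Sorted largest to smallest: 91, 60, 60, 50, 10 bp.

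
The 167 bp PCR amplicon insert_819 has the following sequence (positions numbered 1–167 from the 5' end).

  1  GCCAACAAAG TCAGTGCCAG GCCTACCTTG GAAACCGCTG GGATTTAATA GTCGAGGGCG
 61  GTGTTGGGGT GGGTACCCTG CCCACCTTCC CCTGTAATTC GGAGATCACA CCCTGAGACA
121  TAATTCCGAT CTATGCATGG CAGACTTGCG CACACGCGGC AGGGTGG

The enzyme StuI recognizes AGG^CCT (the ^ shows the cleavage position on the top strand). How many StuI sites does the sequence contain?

1

AGGCCT occurs starting at position 19.
StuI cuts at 1 site.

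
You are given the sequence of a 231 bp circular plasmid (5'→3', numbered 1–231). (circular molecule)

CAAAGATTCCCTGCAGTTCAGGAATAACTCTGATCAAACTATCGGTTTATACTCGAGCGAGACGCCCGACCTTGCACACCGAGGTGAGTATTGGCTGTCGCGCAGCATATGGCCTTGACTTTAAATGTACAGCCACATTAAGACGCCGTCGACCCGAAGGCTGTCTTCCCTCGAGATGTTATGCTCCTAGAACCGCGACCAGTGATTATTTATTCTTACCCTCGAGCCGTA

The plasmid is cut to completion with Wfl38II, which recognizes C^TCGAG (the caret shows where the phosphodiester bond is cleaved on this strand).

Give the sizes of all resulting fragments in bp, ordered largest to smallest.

118, 62, 51 bp

Wfl38II sites (CTCGAG) start at positions 52, 170, 221.
Wfl38II cuts after the first base of each site, so after positions 52, 170, 221.
Circular molecule, 3 cuts → 3 fragments:
  53–170 → 118 bp
  171–221 → 51 bp
  222–231 then 1–52 → 10 + 52 = 62 bp
Sorted largest to smallest: 118, 62, 51 bp.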